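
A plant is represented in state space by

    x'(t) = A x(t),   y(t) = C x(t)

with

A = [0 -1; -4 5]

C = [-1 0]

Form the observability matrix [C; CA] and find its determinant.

-1

CA = [[0, 1]]
Observability matrix O = [C; CA] = [[-1, 0], [0, 1]]
det(O) = (-1)·1 - 0·0 = -1 - 0 = -1
Since det(O) ≠ 0, rank(O) = 2 and the system is completely observable.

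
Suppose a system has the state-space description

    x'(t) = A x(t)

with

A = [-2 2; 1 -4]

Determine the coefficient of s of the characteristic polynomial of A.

For a 2×2 matrix, det(sI - A) = s^2 - (tr A)s + det A.
tr A = -6, det A = 6.
So p(s) = s^2 + 6s + 6.
The coefficient of s is 6.

6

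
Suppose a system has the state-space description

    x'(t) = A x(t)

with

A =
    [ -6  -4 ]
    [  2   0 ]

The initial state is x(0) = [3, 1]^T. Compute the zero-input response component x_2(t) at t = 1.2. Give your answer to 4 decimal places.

0.4207

det(sI - A) = s^2 - (tr A)s + det A, with tr A = (-6) + 0 = -6 and det A = (-6)·0 - (-4)·2 = 0 - (-8) = 8.
So p(s) = det(sI - A) = s^2 + 6s + 8.
Factor s^2 + 6s + 8: two numbers with sum -6 and product 8 are -2 and -4, so s^2 + 6s + 8 = (s + 2)(s + 4).
Hence p(s) = (s + 2) (s + 4), with roots -4, -2.
The eigenvalues -4, -2 are distinct and real, so A is diagonalisable and x(t) = e^{At} x(0) = V diag(e^{λ_i t}) V^{-1} x(0), where the columns of V are the eigenvectors.
λ = -4: A - (-4)I = [[-2, -4], [2, 4]]. Row 1 gives (-2)·v1 + (-4)·v2 = 0, so take v_1 = [2, -1]^T.
λ = -2: A - (-2)I = [[-4, -4], [2, 2]]. Row 1 gives (-4)·v1 + (-4)·v2 = 0, so take v_2 = [-1, 1]^T.
V = [v_1 v_2] = [[2, -1], [-1, 1]] has det V = 1, so V^{-1} = adj(V)/det V = [[1, 1], [1, 2]].
Modal coordinates z(0) = V^{-1} x(0): 1·3 + 1·1 = 4; 1·3 + 2·1 = 5; so z(0) = [4, 5]^T.
x_2(t) = Σ_i (v_i)_2 · z_i(0) · e^{λ_i t} (row 2 of V times the modal terms).
x_2(1.2) = (-1)·4·e^{-4·1.2} + 1·5·e^{-2·1.2} = (-4)·0.008230 + 5·0.090718 = 0.4207.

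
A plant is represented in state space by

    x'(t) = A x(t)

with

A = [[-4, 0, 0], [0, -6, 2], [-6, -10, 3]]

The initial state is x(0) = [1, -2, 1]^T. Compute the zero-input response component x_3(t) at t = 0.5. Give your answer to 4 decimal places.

4.4127

det(sI - A) = s^3 - (tr A)s^2 + (M11 + M22 + M33)s - det A, where Mii is the 2×2 principal minor of A obtained by deleting row i and column i.
tr A = (-4) + (-6) + 3 = -7; M11 = (-6)·3 - 2·(-10) = -18 - (-20) = 2; M22 = (-4)·3 - 0·(-6) = -12 - 0 = -12; M33 = (-4)·(-6) - 0·0 = 24 - 0 = 24; sum of minors = 14.
det A = (-4)·((-6)·3 - 2·(-10)) - 0·(0·3 - 2·(-6)) + 0·(0·(-10) - (-6)·(-6)) = (-4)·2 - 0·12 + 0·(-36) = -8.
So p(s) = det(sI - A) = s^3 + 7s^2 + 14s + 8.
Rational-root test: any integer root divides 8. Testing small divisors, s = -1 works: p(-1) = -1 + 7 + (-14) + 8 = 0, so (s + 1) is a factor.
Dividing, p(s) = (s + 1)(s^2 + 6s + 8).
Factor s^2 + 6s + 8: two numbers with sum -6 and product 8 are -2 and -4, so s^2 + 6s + 8 = (s + 2)(s + 4).
Hence p(s) = (s + 1) (s + 2) (s + 4), with roots -4, -2, -1.
The eigenvalues -4, -2, -1 are distinct and real, so A is diagonalisable and x(t) = e^{At} x(0) = V diag(e^{λ_i t}) V^{-1} x(0), where the columns of V are the eigenvectors.
λ = -4: A - (-4)I = [[0, 0, 0], [0, -2, 2], [-6, -10, 7]]. v must be orthogonal to every row; (row 2) × (row 3) = [6, -12, -12], so take v_1 = [1, -2, -2]^T.
λ = -2: A - (-2)I = [[-2, 0, 0], [0, -4, 2], [-6, -10, 5]]. v must be orthogonal to every row; (row 1) × (row 2) = [0, 4, 8], so take v_2 = [0, -1, -2]^T.
λ = -1: A - (-1)I = [[-3, 0, 0], [0, -5, 2], [-6, -10, 4]]. v must be orthogonal to every row; (row 1) × (row 2) = [0, 6, 15], so take v_3 = [0, -2, -5]^T.
V = [v_1 v_2 v_3] = [[1, 0, 0], [-2, -1, -2], [-2, -2, -5]] has det V = 1, so V^{-1} = adj(V)/det V = [[1, 0, 0], [-6, -5, 2], [2, 2, -1]].
Modal coordinates z(0) = V^{-1} x(0): 1·1 + 0·(-2) + 0·1 = 1; (-6)·1 + (-5)·(-2) + 2·1 = 6; 2·1 + 2·(-2) + (-1)·1 = -3; so z(0) = [1, 6, -3]^T.
x_3(t) = Σ_i (v_i)_3 · z_i(0) · e^{λ_i t} (row 3 of V times the modal terms).
x_3(0.5) = (-2)·1·e^{-4·0.5} + (-2)·6·e^{-2·0.5} + (-5)·(-3)·e^{-1·0.5} = (-2)·0.135335 + (-12)·0.367879 + 15·0.606531 = 4.4127.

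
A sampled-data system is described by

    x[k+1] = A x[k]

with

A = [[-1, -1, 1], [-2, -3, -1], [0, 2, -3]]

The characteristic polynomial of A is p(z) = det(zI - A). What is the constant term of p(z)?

Expand det(zI - A) for the 3×3 matrix.
p(z) = z^3 + 7z^2 + 15z + 9.
(Check: constant term = det(-A) = (-1)^3 det A = 9; coefficient of z^2 = -tr A = 7.)
The constant term is 9.

9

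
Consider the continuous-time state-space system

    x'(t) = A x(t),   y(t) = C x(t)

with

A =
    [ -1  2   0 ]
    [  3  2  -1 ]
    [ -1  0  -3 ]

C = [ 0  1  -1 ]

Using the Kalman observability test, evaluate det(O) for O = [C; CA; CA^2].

CA = [[4, 2, 2]]
CA^2 = [[0, 12, -8]]
Observability matrix O = [C; CA; CA^2] = [[0, 1, -1], [4, 2, 2], [0, 12, -8]]
Expanding along the first row, det(O) = 0·(2·(-8) - 2·12) - 1·(4·(-8) - 2·0) + (-1)·(4·12 - 2·0) = 0·(-40) - 1·(-32) + (-1)·48 = -16
Since det(O) ≠ 0, rank(O) = 3 and the system is completely observable.

-16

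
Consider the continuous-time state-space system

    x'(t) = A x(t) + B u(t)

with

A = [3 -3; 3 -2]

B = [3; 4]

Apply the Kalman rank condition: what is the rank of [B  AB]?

2

AB = [[-3], [1]]
Controllability matrix C = [B  AB] = [[3, -3], [4, 1]]
det(C) = 3·1 - (-3)·4 = 3 - (-12) = 15 ≠ 0, so rank(C) = 2.
rank(C) = 2 = n, so the pair (A, B) is completely controllable.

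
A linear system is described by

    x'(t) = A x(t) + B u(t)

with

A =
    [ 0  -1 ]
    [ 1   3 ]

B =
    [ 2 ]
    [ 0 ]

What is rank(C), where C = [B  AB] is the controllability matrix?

2

AB = [[0], [2]]
Controllability matrix C = [B  AB] = [[2, 0], [0, 2]]
det(C) = 2·2 - 0·0 = 4 - 0 = 4 ≠ 0, so rank(C) = 2.
rank(C) = 2 = n, so the pair (A, B) is completely controllable.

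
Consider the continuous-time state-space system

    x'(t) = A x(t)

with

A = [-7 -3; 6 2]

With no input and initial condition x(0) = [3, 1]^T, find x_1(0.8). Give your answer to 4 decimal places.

det(sI - A) = s^2 - (tr A)s + det A, with tr A = (-7) + 2 = -5 and det A = (-7)·2 - (-3)·6 = -14 - (-18) = 4.
So p(s) = det(sI - A) = s^2 + 5s + 4.
Factor s^2 + 5s + 4: two numbers with sum -5 and product 4 are -1 and -4, so s^2 + 5s + 4 = (s + 1)(s + 4).
Hence p(s) = (s + 1) (s + 4), with roots -4, -1.
The eigenvalues -4, -1 are distinct and real, so A is diagonalisable and x(t) = e^{At} x(0) = V diag(e^{λ_i t}) V^{-1} x(0), where the columns of V are the eigenvectors.
λ = -4: A - (-4)I = [[-3, -3], [6, 6]]. Row 1 gives (-3)·v1 + (-3)·v2 = 0, so take v_1 = [1, -1]^T.
λ = -1: A - (-1)I = [[-6, -3], [6, 3]]. Row 1 gives (-6)·v1 + (-3)·v2 = 0, so take v_2 = [1, -2]^T.
V = [v_1 v_2] = [[1, 1], [-1, -2]] has det V = -1, so V^{-1} = adj(V)/det V = [[2, 1], [-1, -1]].
Modal coordinates z(0) = V^{-1} x(0): 2·3 + 1·1 = 7; (-1)·3 + (-1)·1 = -4; so z(0) = [7, -4]^T.
x_1(t) = Σ_i (v_i)_1 · z_i(0) · e^{λ_i t} (row 1 of V times the modal terms).
x_1(0.8) = 1·7·e^{-4·0.8} + 1·(-4)·e^{-1·0.8} = 7·0.040762 + (-4)·0.449329 = -1.5120.

-1.5120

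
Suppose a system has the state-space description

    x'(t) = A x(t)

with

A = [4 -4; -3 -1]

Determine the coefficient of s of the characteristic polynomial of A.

For a 2×2 matrix, det(sI - A) = s^2 - (tr A)s + det A.
tr A = 3, det A = -16.
So p(s) = s^2 - 3s - 16.
The coefficient of s is -3.

-3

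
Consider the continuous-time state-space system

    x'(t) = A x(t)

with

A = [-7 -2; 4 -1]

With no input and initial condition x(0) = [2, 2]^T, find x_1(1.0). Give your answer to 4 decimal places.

det(sI - A) = s^2 - (tr A)s + det A, with tr A = (-7) + (-1) = -8 and det A = (-7)·(-1) - (-2)·4 = 7 - (-8) = 15.
So p(s) = det(sI - A) = s^2 + 8s + 15.
Factor s^2 + 8s + 15: two numbers with sum -8 and product 15 are -3 and -5, so s^2 + 8s + 15 = (s + 3)(s + 5).
Hence p(s) = (s + 3) (s + 5), with roots -5, -3.
The eigenvalues -5, -3 are distinct and real, so A is diagonalisable and x(t) = e^{At} x(0) = V diag(e^{λ_i t}) V^{-1} x(0), where the columns of V are the eigenvectors.
λ = -5: A - (-5)I = [[-2, -2], [4, 4]]. Row 1 gives (-2)·v1 + (-2)·v2 = 0, so take v_1 = [1, -1]^T.
λ = -3: A - (-3)I = [[-4, -2], [4, 2]]. Row 1 gives (-4)·v1 + (-2)·v2 = 0, so take v_2 = [-1, 2]^T.
V = [v_1 v_2] = [[1, -1], [-1, 2]] has det V = 1, so V^{-1} = adj(V)/det V = [[2, 1], [1, 1]].
Modal coordinates z(0) = V^{-1} x(0): 2·2 + 1·2 = 6; 1·2 + 1·2 = 4; so z(0) = [6, 4]^T.
x_1(t) = Σ_i (v_i)_1 · z_i(0) · e^{λ_i t} (row 1 of V times the modal terms).
x_1(1.0) = 1·6·e^{-5·1.0} + (-1)·4·e^{-3·1.0} = 6·0.006738 + (-4)·0.049787 = -0.1587.

-0.1587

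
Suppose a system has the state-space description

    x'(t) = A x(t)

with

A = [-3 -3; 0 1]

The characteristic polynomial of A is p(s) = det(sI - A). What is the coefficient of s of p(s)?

2

For a 2×2 matrix, det(sI - A) = s^2 - (tr A)s + det A.
tr A = -2, det A = -3.
So p(s) = s^2 + 2s - 3.
The coefficient of s is 2.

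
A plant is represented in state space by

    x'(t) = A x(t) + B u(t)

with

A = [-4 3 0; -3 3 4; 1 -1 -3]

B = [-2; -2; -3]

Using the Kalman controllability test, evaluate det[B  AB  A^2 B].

1940

AB = [[2], [-12], [9]]
A^2B = [[-44], [-6], [-13]]
Controllability matrix C = [B  AB  A^2B] = [[-2, 2, -44], [-2, -12, -6], [-3, 9, -13]]
Expanding along the first row, det(C) = (-2)·((-12)·(-13) - (-6)·9) - 2·((-2)·(-13) - (-6)·(-3)) + (-44)·((-2)·9 - (-12)·(-3)) = (-2)·210 - 2·8 + (-44)·(-54) = 1940
Since det(C) ≠ 0, rank(C) = 3 and the system is completely controllable.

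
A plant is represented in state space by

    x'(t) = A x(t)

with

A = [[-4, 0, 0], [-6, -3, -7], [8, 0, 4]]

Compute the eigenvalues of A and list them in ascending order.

-4, -3, 4

det(sI - A) = s^3 - (tr A)s^2 + (M11 + M22 + M33)s - det A, where Mii is the 2×2 principal minor of A obtained by deleting row i and column i.
tr A = (-4) + (-3) + 4 = -3; M11 = (-3)·4 - (-7)·0 = -12 - 0 = -12; M22 = (-4)·4 - 0·8 = -16 - 0 = -16; M33 = (-4)·(-3) - 0·(-6) = 12 - 0 = 12; sum of minors = -16.
det A = (-4)·((-3)·4 - (-7)·0) - 0·((-6)·4 - (-7)·8) + 0·((-6)·0 - (-3)·8) = (-4)·(-12) - 0·32 + 0·24 = 48.
So p(s) = det(sI - A) = s^3 + 3s^2 - 16s - 48.
Rational-root test: any integer root divides -48. Testing small divisors, s = -3 works: p(-3) = -27 + 27 + 48 + (-48) = 0, so (s + 3) is a factor.
Dividing, p(s) = (s + 3)(s^2 - 16).
Factor s^2 - 16: two numbers with sum 0 and product -16 are 4 and -4, so s^2 - 16 = (s - 4)(s + 4).
Hence p(s) = (s - 4) (s + 3) (s + 4), with roots -4, -3, 4.
At least one eigenvalue has non-negative real part, so the system is not asymptotically stable.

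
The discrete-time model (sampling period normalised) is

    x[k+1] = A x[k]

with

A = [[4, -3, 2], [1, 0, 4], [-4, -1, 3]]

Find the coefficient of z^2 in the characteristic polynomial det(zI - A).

Expand det(zI - A) for the 3×3 matrix.
p(z) = z^3 - 7z^2 + 27z - 71.
(Check: constant term = det(-A) = (-1)^3 det A = -71; coefficient of z^2 = -tr A = -7.)
The coefficient of z^2 is -7.

-7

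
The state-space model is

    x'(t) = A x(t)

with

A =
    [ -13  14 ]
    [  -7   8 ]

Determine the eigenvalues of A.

det(sI - A) = s^2 - (tr A)s + det A, with tr A = (-13) + 8 = -5 and det A = (-13)·8 - 14·(-7) = -104 - (-98) = -6.
So p(s) = det(sI - A) = s^2 + 5s - 6.
Factor s^2 + 5s - 6: two numbers with sum -5 and product -6 are 1 and -6, so s^2 + 5s - 6 = (s - 1)(s + 6).
Hence p(s) = (s - 1) (s + 6), with roots -6, 1.
At least one eigenvalue has non-negative real part, so the system is not asymptotically stable.

-6, 1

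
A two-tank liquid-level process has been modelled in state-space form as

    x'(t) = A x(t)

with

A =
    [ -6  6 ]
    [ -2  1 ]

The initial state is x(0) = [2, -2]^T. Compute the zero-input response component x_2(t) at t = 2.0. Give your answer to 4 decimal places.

-0.1950

det(sI - A) = s^2 - (tr A)s + det A, with tr A = (-6) + 1 = -5 and det A = (-6)·1 - 6·(-2) = -6 - (-12) = 6.
So p(s) = det(sI - A) = s^2 + 5s + 6.
Factor s^2 + 5s + 6: two numbers with sum -5 and product 6 are -2 and -3, so s^2 + 5s + 6 = (s + 2)(s + 3).
Hence p(s) = (s + 2) (s + 3), with roots -3, -2.
The eigenvalues -3, -2 are distinct and real, so A is diagonalisable and x(t) = e^{At} x(0) = V diag(e^{λ_i t}) V^{-1} x(0), where the columns of V are the eigenvectors.
λ = -3: A - (-3)I = [[-3, 6], [-2, 4]]. Row 1 gives (-3)·v1 + 6·v2 = 0, so take v_1 = [-2, -1]^T.
λ = -2: A - (-2)I = [[-4, 6], [-2, 3]]. Row 1 gives (-4)·v1 + 6·v2 = 0, so take v_2 = [3, 2]^T.
V = [v_1 v_2] = [[-2, 3], [-1, 2]] has det V = -1, so V^{-1} = adj(V)/det V = [[-2, 3], [-1, 2]].
Modal coordinates z(0) = V^{-1} x(0): (-2)·2 + 3·(-2) = -10; (-1)·2 + 2·(-2) = -6; so z(0) = [-10, -6]^T.
x_2(t) = Σ_i (v_i)_2 · z_i(0) · e^{λ_i t} (row 2 of V times the modal terms).
x_2(2.0) = (-1)·(-10)·e^{-3·2.0} + 2·(-6)·e^{-2·2.0} = 10·0.002479 + (-12)·0.018316 = -0.1950.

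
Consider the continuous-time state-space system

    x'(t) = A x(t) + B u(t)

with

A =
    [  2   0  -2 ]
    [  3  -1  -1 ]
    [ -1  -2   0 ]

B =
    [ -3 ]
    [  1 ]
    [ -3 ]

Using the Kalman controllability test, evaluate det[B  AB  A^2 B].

352

AB = [[0], [-7], [1]]
A^2B = [[-2], [6], [14]]
Controllability matrix C = [B  AB  A^2B] = [[-3, 0, -2], [1, -7, 6], [-3, 1, 14]]
Expanding along the first row, det(C) = (-3)·((-7)·14 - 6·1) - 0·(1·14 - 6·(-3)) + (-2)·(1·1 - (-7)·(-3)) = (-3)·(-104) - 0·32 + (-2)·(-20) = 352
Since det(C) ≠ 0, rank(C) = 3 and the system is completely controllable.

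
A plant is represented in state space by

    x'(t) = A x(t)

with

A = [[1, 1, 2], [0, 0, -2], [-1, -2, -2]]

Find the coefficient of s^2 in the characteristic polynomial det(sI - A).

1

Expand det(sI - A) for the 3×3 matrix.
p(s) = s^3 + s^2 - 4s + 2.
(Check: constant term = det(-A) = (-1)^3 det A = 2; coefficient of s^2 = -tr A = 1.)
The coefficient of s^2 is 1.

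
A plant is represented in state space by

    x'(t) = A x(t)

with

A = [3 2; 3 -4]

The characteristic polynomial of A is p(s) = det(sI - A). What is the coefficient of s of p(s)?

For a 2×2 matrix, det(sI - A) = s^2 - (tr A)s + det A.
tr A = -1, det A = -18.
So p(s) = s^2 + s - 18.
The coefficient of s is 1.

1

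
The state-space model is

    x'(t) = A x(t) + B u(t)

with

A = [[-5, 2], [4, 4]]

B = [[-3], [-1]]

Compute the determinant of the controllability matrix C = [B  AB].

AB = [[13], [-16]]
Controllability matrix C = [B  AB] = [[-3, 13], [-1, -16]]
det(C) = (-3)·(-16) - 13·(-1) = 48 - (-13) = 61
Since det(C) ≠ 0, rank(C) = 2 and the system is completely controllable.

61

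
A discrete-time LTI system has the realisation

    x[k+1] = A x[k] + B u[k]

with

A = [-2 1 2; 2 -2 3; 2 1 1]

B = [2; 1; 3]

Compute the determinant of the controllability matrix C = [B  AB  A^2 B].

AB = [[3], [11], [8]]
A^2B = [[21], [8], [25]]
Controllability matrix C = [B  AB  A^2B] = [[2, 3, 21], [1, 11, 8], [3, 8, 25]]
Expanding along the first row, det(C) = 2·(11·25 - 8·8) - 3·(1·25 - 8·3) + 21·(1·8 - 11·3) = 2·211 - 3·1 + 21·(-25) = -106
Since det(C) ≠ 0, rank(C) = 3 and the system is completely controllable.

-106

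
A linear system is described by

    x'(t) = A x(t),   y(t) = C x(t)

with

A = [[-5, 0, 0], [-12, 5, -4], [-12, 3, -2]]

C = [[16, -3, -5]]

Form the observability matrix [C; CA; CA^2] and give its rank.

CA = [[16, -30, 22]]
CA^2 = [[16, -84, 76]]
Observability matrix O = [C; CA; CA^2] = [[16, -3, -5], [16, -30, 22], [16, -84, 76]]
The columns c1, c2, c3 of O are linearly dependent: c1 + 2·c2 + 2·c3 = 0 (check each entry), so rank(O) ≤ 2.
The 2×2 minor from rows 1, 2, columns 1, 2 is 16·(-30) - (-3)·16 = -480 - (-48) = -432 ≠ 0, so rank(O) = 2.
rank(O) = 2 < n = 3, so the pair (A, C) is not completely observable.

2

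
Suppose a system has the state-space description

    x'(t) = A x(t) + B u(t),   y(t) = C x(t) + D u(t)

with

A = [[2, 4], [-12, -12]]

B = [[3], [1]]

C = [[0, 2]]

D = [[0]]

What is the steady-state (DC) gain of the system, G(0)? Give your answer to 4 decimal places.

G(0) = C(-A)^{-1}B + D = -C A^{-1} B + D.
det A = 24, so A^{-1} = (1/24)·adj(A) = [[-1/2, -1/6], [1/2, 1/12]]
A^{-1} B = [-5/3, 19/12]^T
C A^{-1} B = 19/6
G(0) = D - C A^{-1} B = 0 - (19/6) = -19/6 ≈ -3.1667

-3.1667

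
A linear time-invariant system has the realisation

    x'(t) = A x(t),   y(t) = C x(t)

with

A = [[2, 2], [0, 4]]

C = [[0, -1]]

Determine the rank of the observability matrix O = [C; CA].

1

CA = [[0, -4]]
Observability matrix O = [C; CA] = [[0, -1], [0, -4]]
Every row of O is a scalar multiple of row 1 = [0, -1] (multipliers 1, 4), so the rows span a one-dimensional space.
O ≠ 0, hence rank(O) = 1.
rank(O) = 1 < n = 2, so the pair (A, C) is not completely observable.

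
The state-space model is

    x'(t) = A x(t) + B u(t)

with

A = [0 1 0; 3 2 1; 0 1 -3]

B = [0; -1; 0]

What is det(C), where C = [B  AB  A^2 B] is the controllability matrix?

AB = [[-1], [-2], [-1]]
A^2B = [[-2], [-8], [1]]
Controllability matrix C = [B  AB  A^2B] = [[0, -1, -2], [-1, -2, -8], [0, -1, 1]]
Expanding along the first row, det(C) = 0·((-2)·1 - (-8)·(-1)) - (-1)·((-1)·1 - (-8)·0) + (-2)·((-1)·(-1) - (-2)·0) = 0·(-10) - (-1)·(-1) + (-2)·1 = -3
Since det(C) ≠ 0, rank(C) = 3 and the system is completely controllable.

-3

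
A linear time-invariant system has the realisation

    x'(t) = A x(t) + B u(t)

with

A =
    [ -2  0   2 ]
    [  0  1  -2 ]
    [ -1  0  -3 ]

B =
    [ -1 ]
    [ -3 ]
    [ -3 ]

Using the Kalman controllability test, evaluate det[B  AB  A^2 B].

AB = [[-4], [3], [10]]
A^2B = [[28], [-17], [-26]]
Controllability matrix C = [B  AB  A^2B] = [[-1, -4, 28], [-3, 3, -17], [-3, 10, -26]]
Expanding along the first row, det(C) = (-1)·(3·(-26) - (-17)·10) - (-4)·((-3)·(-26) - (-17)·(-3)) + 28·((-3)·10 - 3·(-3)) = (-1)·92 - (-4)·27 + 28·(-21) = -572
Since det(C) ≠ 0, rank(C) = 3 and the system is completely controllable.

-572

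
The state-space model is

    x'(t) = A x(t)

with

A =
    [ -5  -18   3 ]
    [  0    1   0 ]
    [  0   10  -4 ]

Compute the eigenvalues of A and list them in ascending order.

-5, -4, 1

det(sI - A) = s^3 - (tr A)s^2 + (M11 + M22 + M33)s - det A, where Mii is the 2×2 principal minor of A obtained by deleting row i and column i.
tr A = (-5) + 1 + (-4) = -8; M11 = 1·(-4) - 0·10 = -4 - 0 = -4; M22 = (-5)·(-4) - 3·0 = 20 - 0 = 20; M33 = (-5)·1 - (-18)·0 = -5 - 0 = -5; sum of minors = 11.
det A = (-5)·(1·(-4) - 0·10) - (-18)·(0·(-4) - 0·0) + 3·(0·10 - 1·0) = (-5)·(-4) - (-18)·0 + 3·0 = 20.
So p(s) = det(sI - A) = s^3 + 8s^2 + 11s - 20.
Rational-root test: any integer root divides -20. Testing small divisors, s = 1 works: p(1) = 1 + 8 + 11 + (-20) = 0, so (s - 1) is a factor.
Dividing, p(s) = (s - 1)(s^2 + 9s + 20).
Factor s^2 + 9s + 20: two numbers with sum -9 and product 20 are -4 and -5, so s^2 + 9s + 20 = (s + 4)(s + 5).
Hence p(s) = (s - 1) (s + 4) (s + 5), with roots -5, -4, 1.
At least one eigenvalue has non-negative real part, so the system is not asymptotically stable.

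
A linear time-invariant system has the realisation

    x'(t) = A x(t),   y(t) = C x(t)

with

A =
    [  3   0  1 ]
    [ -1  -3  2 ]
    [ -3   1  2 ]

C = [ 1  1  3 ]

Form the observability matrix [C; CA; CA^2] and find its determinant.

CA = [[-7, 0, 9]]
CA^2 = [[-48, 9, 11]]
Observability matrix O = [C; CA; CA^2] = [[1, 1, 3], [-7, 0, 9], [-48, 9, 11]]
Expanding along the first row, det(O) = 1·(0·11 - 9·9) - 1·((-7)·11 - 9·(-48)) + 3·((-7)·9 - 0·(-48)) = 1·(-81) - 1·355 + 3·(-63) = -625
Since det(O) ≠ 0, rank(O) = 3 and the system is completely observable.

-625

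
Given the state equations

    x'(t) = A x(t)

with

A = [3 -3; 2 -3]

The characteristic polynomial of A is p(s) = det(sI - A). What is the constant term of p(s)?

-3

For a 2×2 matrix, det(sI - A) = s^2 - (tr A)s + det A.
tr A = 0, det A = -3.
So p(s) = s^2 - 3.
The constant term is -3.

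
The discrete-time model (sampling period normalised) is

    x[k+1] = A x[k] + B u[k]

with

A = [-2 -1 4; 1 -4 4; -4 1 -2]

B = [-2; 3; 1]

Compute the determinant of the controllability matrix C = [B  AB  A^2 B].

AB = [[5], [-10], [9]]
A^2B = [[36], [81], [-48]]
Controllability matrix C = [B  AB  A^2B] = [[-2, 5, 36], [3, -10, 81], [1, 9, -48]]
Expanding along the first row, det(C) = (-2)·((-10)·(-48) - 81·9) - 5·(3·(-48) - 81·1) + 36·(3·9 - (-10)·1) = (-2)·(-249) - 5·(-225) + 36·37 = 2955
Since det(C) ≠ 0, rank(C) = 3 and the system is completely controllable.

2955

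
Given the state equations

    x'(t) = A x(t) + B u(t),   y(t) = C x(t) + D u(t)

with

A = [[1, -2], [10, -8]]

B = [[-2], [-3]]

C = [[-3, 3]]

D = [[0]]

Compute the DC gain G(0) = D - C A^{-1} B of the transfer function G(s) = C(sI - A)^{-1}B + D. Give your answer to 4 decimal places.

-1.7500

G(0) = C(-A)^{-1}B + D = -C A^{-1} B + D.
det A = 12, so A^{-1} = (1/12)·adj(A) = [[-2/3, 1/6], [-5/6, 1/12]]
A^{-1} B = [5/6, 17/12]^T
C A^{-1} B = 7/4
G(0) = D - C A^{-1} B = 0 - (7/4) = -7/4 ≈ -1.7500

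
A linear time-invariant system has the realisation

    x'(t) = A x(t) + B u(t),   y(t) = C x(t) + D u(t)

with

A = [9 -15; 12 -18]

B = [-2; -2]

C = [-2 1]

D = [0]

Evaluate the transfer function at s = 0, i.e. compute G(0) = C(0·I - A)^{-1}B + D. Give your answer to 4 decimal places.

G(0) = C(-A)^{-1}B + D = -C A^{-1} B + D.
det A = 18, so A^{-1} = (1/18)·adj(A) = [[-1, 5/6], [-2/3, 1/2]]
A^{-1} B = [1/3, 1/3]^T
C A^{-1} B = -1/3
G(0) = D - C A^{-1} B = 0 - (-1/3) = 1/3 ≈ 0.3333

0.3333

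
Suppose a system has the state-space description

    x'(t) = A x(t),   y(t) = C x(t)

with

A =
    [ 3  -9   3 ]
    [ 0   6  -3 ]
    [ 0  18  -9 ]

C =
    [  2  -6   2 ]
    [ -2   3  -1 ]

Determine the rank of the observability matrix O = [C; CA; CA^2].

2

CA = [[6, -18, 6], [-6, 18, -6]]
CA^2 = [[18, -54, 18], [-18, 54, -18]]
Observability matrix O = [C; CA; CA^2] = [[2, -6, 2], [-2, 3, -1], [6, -18, 6], [-6, 18, -6], [18, -54, 18], [-18, 54, -18]]
The columns c1, c2, c3 of O are linearly dependent: c2 + 3·c3 = 0 (check each entry), so rank(O) ≤ 2.
The 2×2 minor from rows 1, 2, columns 1, 2 is 2·3 - (-6)·(-2) = 6 - 12 = -6 ≠ 0, so rank(O) = 2.
rank(O) = 2 < n = 3, so the pair (A, C) is not completely observable.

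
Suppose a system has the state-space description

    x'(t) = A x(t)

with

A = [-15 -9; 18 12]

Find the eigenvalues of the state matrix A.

det(sI - A) = s^2 - (tr A)s + det A, with tr A = (-15) + 12 = -3 and det A = (-15)·12 - (-9)·18 = -180 - (-162) = -18.
So p(s) = det(sI - A) = s^2 + 3s - 18.
Factor s^2 + 3s - 18: two numbers with sum -3 and product -18 are 3 and -6, so s^2 + 3s - 18 = (s - 3)(s + 6).
Hence p(s) = (s - 3) (s + 6), with roots -6, 3.
At least one eigenvalue has non-negative real part, so the system is not asymptotically stable.

-6, 3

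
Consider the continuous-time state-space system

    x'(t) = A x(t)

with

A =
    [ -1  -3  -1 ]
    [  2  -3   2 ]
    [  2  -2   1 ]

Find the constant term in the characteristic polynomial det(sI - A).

9

Expand det(sI - A) for the 3×3 matrix.
p(s) = s^3 + 3s^2 + 11s + 9.
(Check: constant term = det(-A) = (-1)^3 det A = 9; coefficient of s^2 = -tr A = 3.)
The constant term is 9.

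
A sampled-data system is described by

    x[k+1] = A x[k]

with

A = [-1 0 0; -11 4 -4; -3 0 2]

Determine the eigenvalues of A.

-1, 2, 4

det(zI - A) = z^3 - (tr A)z^2 + (M11 + M22 + M33)z - det A, where Mii is the 2×2 principal minor of A obtained by deleting row i and column i.
tr A = (-1) + 4 + 2 = 5; M11 = 4·2 - (-4)·0 = 8 - 0 = 8; M22 = (-1)·2 - 0·(-3) = -2 - 0 = -2; M33 = (-1)·4 - 0·(-11) = -4 - 0 = -4; sum of minors = 2.
det A = (-1)·(4·2 - (-4)·0) - 0·((-11)·2 - (-4)·(-3)) + 0·((-11)·0 - 4·(-3)) = (-1)·8 - 0·(-34) + 0·12 = -8.
So p(z) = det(zI - A) = z^3 - 5z^2 + 2z + 8.
Rational-root test: any integer root divides 8. Testing small divisors, z = -1 works: p(-1) = -1 + (-5) + (-2) + 8 = 0, so (z + 1) is a factor.
Dividing, p(z) = (z + 1)(z^2 - 6z + 8).
Factor z^2 - 6z + 8: two numbers with sum 6 and product 8 are 4 and 2, so z^2 - 6z + 8 = (z - 4)(z - 2).
Hence p(z) = (z - 4) (z - 2) (z + 1), with roots -1, 2, 4.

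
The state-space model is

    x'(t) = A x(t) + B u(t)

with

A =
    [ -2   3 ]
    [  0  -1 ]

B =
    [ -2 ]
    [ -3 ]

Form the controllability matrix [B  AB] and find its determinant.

AB = [[-5], [3]]
Controllability matrix C = [B  AB] = [[-2, -5], [-3, 3]]
det(C) = (-2)·3 - (-5)·(-3) = -6 - 15 = -21
Since det(C) ≠ 0, rank(C) = 2 and the system is completely controllable.

-21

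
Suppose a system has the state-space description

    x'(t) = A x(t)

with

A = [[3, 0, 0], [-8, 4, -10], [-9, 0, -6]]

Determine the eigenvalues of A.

-6, 3, 4

det(sI - A) = s^3 - (tr A)s^2 + (M11 + M22 + M33)s - det A, where Mii is the 2×2 principal minor of A obtained by deleting row i and column i.
tr A = 3 + 4 + (-6) = 1; M11 = 4·(-6) - (-10)·0 = -24 - 0 = -24; M22 = 3·(-6) - 0·(-9) = -18 - 0 = -18; M33 = 3·4 - 0·(-8) = 12 - 0 = 12; sum of minors = -30.
det A = 3·(4·(-6) - (-10)·0) - 0·((-8)·(-6) - (-10)·(-9)) + 0·((-8)·0 - 4·(-9)) = 3·(-24) - 0·(-42) + 0·36 = -72.
So p(s) = det(sI - A) = s^3 - s^2 - 30s + 72.
Rational-root test: any integer root divides 72. Testing small divisors, s = 3 works: p(3) = 27 + (-9) + (-90) + 72 = 0, so (s - 3) is a factor.
Dividing, p(s) = (s - 3)(s^2 + 2s - 24).
Factor s^2 + 2s - 24: two numbers with sum -2 and product -24 are 4 and -6, so s^2 + 2s - 24 = (s - 4)(s + 6).
Hence p(s) = (s - 4) (s - 3) (s + 6), with roots -6, 3, 4.
At least one eigenvalue has non-negative real part, so the system is not asymptotically stable.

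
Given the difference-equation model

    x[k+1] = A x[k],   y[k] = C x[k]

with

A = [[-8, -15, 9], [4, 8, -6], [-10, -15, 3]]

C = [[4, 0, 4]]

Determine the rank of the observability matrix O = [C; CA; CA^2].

2

CA = [[-72, -120, 48]]
CA^2 = [[-384, -600, 216]]
Observability matrix O = [C; CA; CA^2] = [[4, 0, 4], [-72, -120, 48], [-384, -600, 216]]
The columns c1, c2, c3 of O are linearly dependent: -c1 + c2 + c3 = 0 (check each entry), so rank(O) ≤ 2.
The 2×2 minor from rows 1, 2, columns 1, 2 is 4·(-120) - 0·(-72) = -480 - 0 = -480 ≠ 0, so rank(O) = 2.
rank(O) = 2 < n = 3, so the pair (A, C) is not completely observable.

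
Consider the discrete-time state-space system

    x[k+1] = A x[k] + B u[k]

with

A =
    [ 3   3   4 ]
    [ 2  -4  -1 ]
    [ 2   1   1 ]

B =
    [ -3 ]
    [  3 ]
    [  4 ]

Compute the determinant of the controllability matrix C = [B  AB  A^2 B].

6897

AB = [[16], [-22], [1]]
A^2B = [[-14], [119], [11]]
Controllability matrix C = [B  AB  A^2B] = [[-3, 16, -14], [3, -22, 119], [4, 1, 11]]
Expanding along the first row, det(C) = (-3)·((-22)·11 - 119·1) - 16·(3·11 - 119·4) + (-14)·(3·1 - (-22)·4) = (-3)·(-361) - 16·(-443) + (-14)·91 = 6897
Since det(C) ≠ 0, rank(C) = 3 and the system is completely controllable.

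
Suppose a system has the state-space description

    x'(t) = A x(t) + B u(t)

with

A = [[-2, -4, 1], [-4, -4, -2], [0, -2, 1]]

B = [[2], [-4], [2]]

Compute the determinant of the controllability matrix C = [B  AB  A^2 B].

AB = [[14], [4], [10]]
A^2B = [[-34], [-92], [2]]
Controllability matrix C = [B  AB  A^2B] = [[2, 14, -34], [-4, 4, -92], [2, 10, 2]]
Expanding along the first row, det(C) = 2·(4·2 - (-92)·10) - 14·((-4)·2 - (-92)·2) + (-34)·((-4)·10 - 4·2) = 2·928 - 14·176 + (-34)·(-48) = 1024
Since det(C) ≠ 0, rank(C) = 3 and the system is completely controllable.

1024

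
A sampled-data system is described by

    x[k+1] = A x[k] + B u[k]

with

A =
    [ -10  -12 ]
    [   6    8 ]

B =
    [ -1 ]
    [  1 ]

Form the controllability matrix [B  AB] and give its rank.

1

AB = [[-2], [2]]
Controllability matrix C = [B  AB] = [[-1, -2], [1, 2]]
Every column of C is a scalar multiple of column 1 = [-1, 1] (multipliers 1, 2), so the columns span a one-dimensional space.
C ≠ 0, hence rank(C) = 1.
rank(C) = 1 < n = 2, so the pair (A, B) is not completely controllable.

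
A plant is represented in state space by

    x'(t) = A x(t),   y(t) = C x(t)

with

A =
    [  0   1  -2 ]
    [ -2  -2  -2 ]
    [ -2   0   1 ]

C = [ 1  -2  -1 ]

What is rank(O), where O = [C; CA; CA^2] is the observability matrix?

CA = [[6, 5, 1]]
CA^2 = [[-12, -4, -21]]
Observability matrix O = [C; CA; CA^2] = [[1, -2, -1], [6, 5, 1], [-12, -4, -21]]
det(O) = 1·(5·(-21) - 1·(-4)) - (-2)·(6·(-21) - 1·(-12)) + (-1)·(6·(-4) - 5·(-12)) = 1·(-101) - (-2)·(-114) + (-1)·36 = -365 ≠ 0, so rank(O) = 3.
rank(O) = 3 = n, so the pair (A, C) is completely observable.

3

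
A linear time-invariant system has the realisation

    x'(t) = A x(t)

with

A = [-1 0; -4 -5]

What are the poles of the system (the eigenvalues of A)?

-5, -1

det(sI - A) = s^2 - (tr A)s + det A, with tr A = (-1) + (-5) = -6 and det A = (-1)·(-5) - 0·(-4) = 5 - 0 = 5.
So p(s) = det(sI - A) = s^2 + 6s + 5.
Factor s^2 + 6s + 5: two numbers with sum -6 and product 5 are -1 and -5, so s^2 + 6s + 5 = (s + 1)(s + 5).
Hence p(s) = (s + 1) (s + 5), with roots -5, -1.
All eigenvalues have negative real part, so the system is asymptotically stable.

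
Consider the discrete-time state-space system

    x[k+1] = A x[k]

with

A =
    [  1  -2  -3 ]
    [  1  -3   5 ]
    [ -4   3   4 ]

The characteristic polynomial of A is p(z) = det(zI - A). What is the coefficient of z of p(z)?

Expand det(zI - A) for the 3×3 matrix.
p(z) = z^3 - 2z^2 - 36z - 48.
(Check: constant term = det(-A) = (-1)^3 det A = -48; coefficient of z^2 = -tr A = -2.)
The coefficient of z is -36.

-36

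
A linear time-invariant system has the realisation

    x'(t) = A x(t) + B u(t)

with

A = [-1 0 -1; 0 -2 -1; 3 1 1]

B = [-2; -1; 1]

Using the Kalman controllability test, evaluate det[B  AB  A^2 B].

AB = [[1], [1], [-6]]
A^2B = [[5], [4], [-2]]
Controllability matrix C = [B  AB  A^2B] = [[-2, 1, 5], [-1, 1, 4], [1, -6, -2]]
Expanding along the first row, det(C) = (-2)·(1·(-2) - 4·(-6)) - 1·((-1)·(-2) - 4·1) + 5·((-1)·(-6) - 1·1) = (-2)·22 - 1·(-2) + 5·5 = -17
Since det(C) ≠ 0, rank(C) = 3 and the system is completely controllable.

-17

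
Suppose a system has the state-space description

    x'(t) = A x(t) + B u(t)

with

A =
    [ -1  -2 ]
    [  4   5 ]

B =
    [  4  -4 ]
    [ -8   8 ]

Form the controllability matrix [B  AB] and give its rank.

AB = [[12, -12], [-24, 24]]
Controllability matrix C = [B  AB] = [[4, -4, 12, -12], [-8, 8, -24, 24]]
Every column of C is a scalar multiple of column 1 = [4, -8] (multipliers 1, -1, 3, -3), so the columns span a one-dimensional space.
C ≠ 0, hence rank(C) = 1.
rank(C) = 1 < n = 2, so the pair (A, B) is not completely controllable.

1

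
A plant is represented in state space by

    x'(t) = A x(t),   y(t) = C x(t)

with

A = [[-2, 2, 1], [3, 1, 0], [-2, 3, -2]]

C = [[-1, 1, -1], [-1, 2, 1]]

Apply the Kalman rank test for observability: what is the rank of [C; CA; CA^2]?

CA = [[7, -4, 1], [6, 3, -3]]
CA^2 = [[-28, 13, 5], [3, 6, 12]]
Observability matrix O = [C; CA; CA^2] = [[-1, 1, -1], [-1, 2, 1], [7, -4, 1], [6, 3, -3], [-28, 13, 5], [3, 6, 12]]
Take the 3×3 submatrix of O formed by rows 1, 2, 3: [[-1, 1, -1], [-1, 2, 1], [7, -4, 1]]. Its determinant is (-1)·(2·1 - 1·(-4)) - 1·((-1)·1 - 1·7) + (-1)·((-1)·(-4) - 2·7) = (-1)·6 - 1·(-8) + (-1)·(-10) = 12 ≠ 0.
So rank(O) ≥ 3; since O has 3 columns, rank(O) = 3.
rank(O) = 3 = n, so the pair (A, C) is completely observable.

3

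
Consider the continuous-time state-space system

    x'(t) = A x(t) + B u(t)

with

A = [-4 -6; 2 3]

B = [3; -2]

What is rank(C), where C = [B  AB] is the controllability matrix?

1

AB = [[0], [0]]
Controllability matrix C = [B  AB] = [[3, 0], [-2, 0]]
Every column of C is a scalar multiple of column 1 = [3, -2] (multipliers 1, 0), so the columns span a one-dimensional space.
C ≠ 0, hence rank(C) = 1.
rank(C) = 1 < n = 2, so the pair (A, B) is not completely controllable.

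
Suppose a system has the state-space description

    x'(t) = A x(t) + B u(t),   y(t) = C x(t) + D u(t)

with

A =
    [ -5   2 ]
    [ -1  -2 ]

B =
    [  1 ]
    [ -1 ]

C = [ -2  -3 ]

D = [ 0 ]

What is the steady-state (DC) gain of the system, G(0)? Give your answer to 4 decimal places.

G(0) = C(-A)^{-1}B + D = -C A^{-1} B + D.
det A = 12, so A^{-1} = (1/12)·adj(A) = [[-1/6, -1/6], [1/12, -5/12]]
A^{-1} B = [0, 1/2]^T
C A^{-1} B = -3/2
G(0) = D - C A^{-1} B = 0 - (-3/2) = 3/2 ≈ 1.5000

1.5000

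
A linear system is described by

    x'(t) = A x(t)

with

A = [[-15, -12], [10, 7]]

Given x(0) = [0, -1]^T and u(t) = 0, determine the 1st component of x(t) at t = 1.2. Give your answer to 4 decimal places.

0.1491

det(sI - A) = s^2 - (tr A)s + det A, with tr A = (-15) + 7 = -8 and det A = (-15)·7 - (-12)·10 = -105 - (-120) = 15.
So p(s) = det(sI - A) = s^2 + 8s + 15.
Factor s^2 + 8s + 15: two numbers with sum -8 and product 15 are -3 and -5, so s^2 + 8s + 15 = (s + 3)(s + 5).
Hence p(s) = (s + 3) (s + 5), with roots -5, -3.
The eigenvalues -5, -3 are distinct and real, so A is diagonalisable and x(t) = e^{At} x(0) = V diag(e^{λ_i t}) V^{-1} x(0), where the columns of V are the eigenvectors.
λ = -5: A - (-5)I = [[-10, -12], [10, 12]]. Row 1 gives (-10)·v1 + (-12)·v2 = 0, so take v_1 = [-6, 5]^T.
λ = -3: A - (-3)I = [[-12, -12], [10, 10]]. Row 1 gives (-12)·v1 + (-12)·v2 = 0, so take v_2 = [-1, 1]^T.
V = [v_1 v_2] = [[-6, -1], [5, 1]] has det V = -1, so V^{-1} = adj(V)/det V = [[-1, -1], [5, 6]].
Modal coordinates z(0) = V^{-1} x(0): (-1)·0 + (-1)·(-1) = 1; 5·0 + 6·(-1) = -6; so z(0) = [1, -6]^T.
x_1(t) = Σ_i (v_i)_1 · z_i(0) · e^{λ_i t} (row 1 of V times the modal terms).
x_1(1.2) = (-6)·1·e^{-5·1.2} + (-1)·(-6)·e^{-3·1.2} = (-6)·0.002479 + 6·0.027324 = 0.1491.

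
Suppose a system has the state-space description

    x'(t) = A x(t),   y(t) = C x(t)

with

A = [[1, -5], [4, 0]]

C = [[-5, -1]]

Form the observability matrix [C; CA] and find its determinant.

-134

CA = [[-9, 25]]
Observability matrix O = [C; CA] = [[-5, -1], [-9, 25]]
det(O) = (-5)·25 - (-1)·(-9) = -125 - 9 = -134
Since det(O) ≠ 0, rank(O) = 2 and the system is completely observable.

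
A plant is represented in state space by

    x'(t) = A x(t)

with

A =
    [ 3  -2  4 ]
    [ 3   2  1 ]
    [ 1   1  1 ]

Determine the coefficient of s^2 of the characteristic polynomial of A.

-6

Expand det(sI - A) for the 3×3 matrix.
p(s) = s^3 - 6s^2 + 12s - 11.
(Check: constant term = det(-A) = (-1)^3 det A = -11; coefficient of s^2 = -tr A = -6.)
The coefficient of s^2 is -6.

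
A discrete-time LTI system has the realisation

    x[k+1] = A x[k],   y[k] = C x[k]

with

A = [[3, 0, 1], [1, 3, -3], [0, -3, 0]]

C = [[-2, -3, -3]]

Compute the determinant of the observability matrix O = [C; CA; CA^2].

-51

CA = [[-9, 0, 7]]
CA^2 = [[-27, -21, -9]]
Observability matrix O = [C; CA; CA^2] = [[-2, -3, -3], [-9, 0, 7], [-27, -21, -9]]
Expanding along the first row, det(O) = (-2)·(0·(-9) - 7·(-21)) - (-3)·((-9)·(-9) - 7·(-27)) + (-3)·((-9)·(-21) - 0·(-27)) = (-2)·147 - (-3)·270 + (-3)·189 = -51
Since det(O) ≠ 0, rank(O) = 3 and the system is completely observable.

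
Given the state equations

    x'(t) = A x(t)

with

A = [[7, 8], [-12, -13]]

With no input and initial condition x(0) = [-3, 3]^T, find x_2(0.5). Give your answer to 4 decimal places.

det(sI - A) = s^2 - (tr A)s + det A, with tr A = 7 + (-13) = -6 and det A = 7·(-13) - 8·(-12) = -91 - (-96) = 5.
So p(s) = det(sI - A) = s^2 + 6s + 5.
Factor s^2 + 6s + 5: two numbers with sum -6 and product 5 are -1 and -5, so s^2 + 6s + 5 = (s + 1)(s + 5).
Hence p(s) = (s + 1) (s + 5), with roots -5, -1.
The eigenvalues -5, -1 are distinct and real, so A is diagonalisable and x(t) = e^{At} x(0) = V diag(e^{λ_i t}) V^{-1} x(0), where the columns of V are the eigenvectors.
λ = -5: A - (-5)I = [[12, 8], [-12, -8]]. Row 1 gives 12·v1 + 8·v2 = 0, so take v_1 = [-2, 3]^T.
λ = -1: A - (-1)I = [[8, 8], [-12, -12]]. Row 1 gives 8·v1 + 8·v2 = 0, so take v_2 = [1, -1]^T.
V = [v_1 v_2] = [[-2, 1], [3, -1]] has det V = -1, so V^{-1} = adj(V)/det V = [[1, 1], [3, 2]].
Modal coordinates z(0) = V^{-1} x(0): 1·(-3) + 1·3 = 0; 3·(-3) + 2·3 = -3; so z(0) = [0, -3]^T.
x_2(t) = Σ_i (v_i)_2 · z_i(0) · e^{λ_i t} (row 2 of V times the modal terms).
x_2(0.5) = 3·0·e^{-5·0.5} + (-1)·(-3)·e^{-1·0.5} = 0·0.082085 + 3·0.606531 = 1.8196.

1.8196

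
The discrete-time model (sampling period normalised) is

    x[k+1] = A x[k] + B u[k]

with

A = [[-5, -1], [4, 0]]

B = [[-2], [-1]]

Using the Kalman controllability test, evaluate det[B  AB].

27

AB = [[11], [-8]]
Controllability matrix C = [B  AB] = [[-2, 11], [-1, -8]]
det(C) = (-2)·(-8) - 11·(-1) = 16 - (-11) = 27
Since det(C) ≠ 0, rank(C) = 2 and the system is completely controllable.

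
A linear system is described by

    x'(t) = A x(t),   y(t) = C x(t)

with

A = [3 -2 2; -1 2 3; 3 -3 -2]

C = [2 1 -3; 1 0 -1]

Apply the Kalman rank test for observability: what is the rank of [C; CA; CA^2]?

CA = [[-4, 7, 13], [0, 1, 4]]
CA^2 = [[20, -17, -13], [11, -10, -5]]
Observability matrix O = [C; CA; CA^2] = [[2, 1, -3], [1, 0, -1], [-4, 7, 13], [0, 1, 4], [20, -17, -13], [11, -10, -5]]
Take the 3×3 submatrix of O formed by rows 1, 2, 3: [[2, 1, -3], [1, 0, -1], [-4, 7, 13]]. Its determinant is 2·(0·13 - (-1)·7) - 1·(1·13 - (-1)·(-4)) + (-3)·(1·7 - 0·(-4)) = 2·7 - 1·9 + (-3)·7 = -16 ≠ 0.
So rank(O) ≥ 3; since O has 3 columns, rank(O) = 3.
rank(O) = 3 = n, so the pair (A, C) is completely observable.

3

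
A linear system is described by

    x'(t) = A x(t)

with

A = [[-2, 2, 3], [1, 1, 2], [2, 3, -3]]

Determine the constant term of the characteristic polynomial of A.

-35

Expand det(sI - A) for the 3×3 matrix.
p(s) = s^3 + 4s^2 - 13s - 35.
(Check: constant term = det(-A) = (-1)^3 det A = -35; coefficient of s^2 = -tr A = 4.)
The constant term is -35.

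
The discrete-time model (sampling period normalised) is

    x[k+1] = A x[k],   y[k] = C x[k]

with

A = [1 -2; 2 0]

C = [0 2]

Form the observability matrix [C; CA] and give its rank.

2

CA = [[4, 0]]
Observability matrix O = [C; CA] = [[0, 2], [4, 0]]
det(O) = 0·0 - 2·4 = 0 - 8 = -8 ≠ 0, so rank(O) = 2.
rank(O) = 2 = n, so the pair (A, C) is completely observable.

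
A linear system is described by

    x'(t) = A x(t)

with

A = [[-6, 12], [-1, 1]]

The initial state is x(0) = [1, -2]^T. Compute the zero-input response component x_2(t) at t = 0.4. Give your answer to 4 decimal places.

det(sI - A) = s^2 - (tr A)s + det A, with tr A = (-6) + 1 = -5 and det A = (-6)·1 - 12·(-1) = -6 - (-12) = 6.
So p(s) = det(sI - A) = s^2 + 5s + 6.
Factor s^2 + 5s + 6: two numbers with sum -5 and product 6 are -2 and -3, so s^2 + 5s + 6 = (s + 2)(s + 3).
Hence p(s) = (s + 2) (s + 3), with roots -3, -2.
The eigenvalues -3, -2 are distinct and real, so A is diagonalisable and x(t) = e^{At} x(0) = V diag(e^{λ_i t}) V^{-1} x(0), where the columns of V are the eigenvectors.
λ = -3: A - (-3)I = [[-3, 12], [-1, 4]]. Row 1 gives (-3)·v1 + 12·v2 = 0, so take v_1 = [-4, -1]^T.
λ = -2: A - (-2)I = [[-4, 12], [-1, 3]]. Row 1 gives (-4)·v1 + 12·v2 = 0, so take v_2 = [3, 1]^T.
V = [v_1 v_2] = [[-4, 3], [-1, 1]] has det V = -1, so V^{-1} = adj(V)/det V = [[-1, 3], [-1, 4]].
Modal coordinates z(0) = V^{-1} x(0): (-1)·1 + 3·(-2) = -7; (-1)·1 + 4·(-2) = -9; so z(0) = [-7, -9]^T.
x_2(t) = Σ_i (v_i)_2 · z_i(0) · e^{λ_i t} (row 2 of V times the modal terms).
x_2(0.4) = (-1)·(-7)·e^{-3·0.4} + 1·(-9)·e^{-2·0.4} = 7·0.301194 + (-9)·0.449329 = -1.9356.

-1.9356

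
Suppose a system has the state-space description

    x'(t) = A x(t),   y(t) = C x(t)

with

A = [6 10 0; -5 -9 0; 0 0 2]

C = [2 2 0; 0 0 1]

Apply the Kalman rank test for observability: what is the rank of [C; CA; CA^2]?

2

CA = [[2, 2, 0], [0, 0, 2]]
CA^2 = [[2, 2, 0], [0, 0, 4]]
Observability matrix O = [C; CA; CA^2] = [[2, 2, 0], [0, 0, 1], [2, 2, 0], [0, 0, 2], [2, 2, 0], [0, 0, 4]]
The columns c1, c2, c3 of O are linearly dependent: -c1 + c2 = 0 (check each entry), so rank(O) ≤ 2.
The 2×2 minor from rows 1, 2, columns 1, 3 is 2·1 - 0·0 = 2 - 0 = 2 ≠ 0, so rank(O) = 2.
rank(O) = 2 < n = 3, so the pair (A, C) is not completely observable.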